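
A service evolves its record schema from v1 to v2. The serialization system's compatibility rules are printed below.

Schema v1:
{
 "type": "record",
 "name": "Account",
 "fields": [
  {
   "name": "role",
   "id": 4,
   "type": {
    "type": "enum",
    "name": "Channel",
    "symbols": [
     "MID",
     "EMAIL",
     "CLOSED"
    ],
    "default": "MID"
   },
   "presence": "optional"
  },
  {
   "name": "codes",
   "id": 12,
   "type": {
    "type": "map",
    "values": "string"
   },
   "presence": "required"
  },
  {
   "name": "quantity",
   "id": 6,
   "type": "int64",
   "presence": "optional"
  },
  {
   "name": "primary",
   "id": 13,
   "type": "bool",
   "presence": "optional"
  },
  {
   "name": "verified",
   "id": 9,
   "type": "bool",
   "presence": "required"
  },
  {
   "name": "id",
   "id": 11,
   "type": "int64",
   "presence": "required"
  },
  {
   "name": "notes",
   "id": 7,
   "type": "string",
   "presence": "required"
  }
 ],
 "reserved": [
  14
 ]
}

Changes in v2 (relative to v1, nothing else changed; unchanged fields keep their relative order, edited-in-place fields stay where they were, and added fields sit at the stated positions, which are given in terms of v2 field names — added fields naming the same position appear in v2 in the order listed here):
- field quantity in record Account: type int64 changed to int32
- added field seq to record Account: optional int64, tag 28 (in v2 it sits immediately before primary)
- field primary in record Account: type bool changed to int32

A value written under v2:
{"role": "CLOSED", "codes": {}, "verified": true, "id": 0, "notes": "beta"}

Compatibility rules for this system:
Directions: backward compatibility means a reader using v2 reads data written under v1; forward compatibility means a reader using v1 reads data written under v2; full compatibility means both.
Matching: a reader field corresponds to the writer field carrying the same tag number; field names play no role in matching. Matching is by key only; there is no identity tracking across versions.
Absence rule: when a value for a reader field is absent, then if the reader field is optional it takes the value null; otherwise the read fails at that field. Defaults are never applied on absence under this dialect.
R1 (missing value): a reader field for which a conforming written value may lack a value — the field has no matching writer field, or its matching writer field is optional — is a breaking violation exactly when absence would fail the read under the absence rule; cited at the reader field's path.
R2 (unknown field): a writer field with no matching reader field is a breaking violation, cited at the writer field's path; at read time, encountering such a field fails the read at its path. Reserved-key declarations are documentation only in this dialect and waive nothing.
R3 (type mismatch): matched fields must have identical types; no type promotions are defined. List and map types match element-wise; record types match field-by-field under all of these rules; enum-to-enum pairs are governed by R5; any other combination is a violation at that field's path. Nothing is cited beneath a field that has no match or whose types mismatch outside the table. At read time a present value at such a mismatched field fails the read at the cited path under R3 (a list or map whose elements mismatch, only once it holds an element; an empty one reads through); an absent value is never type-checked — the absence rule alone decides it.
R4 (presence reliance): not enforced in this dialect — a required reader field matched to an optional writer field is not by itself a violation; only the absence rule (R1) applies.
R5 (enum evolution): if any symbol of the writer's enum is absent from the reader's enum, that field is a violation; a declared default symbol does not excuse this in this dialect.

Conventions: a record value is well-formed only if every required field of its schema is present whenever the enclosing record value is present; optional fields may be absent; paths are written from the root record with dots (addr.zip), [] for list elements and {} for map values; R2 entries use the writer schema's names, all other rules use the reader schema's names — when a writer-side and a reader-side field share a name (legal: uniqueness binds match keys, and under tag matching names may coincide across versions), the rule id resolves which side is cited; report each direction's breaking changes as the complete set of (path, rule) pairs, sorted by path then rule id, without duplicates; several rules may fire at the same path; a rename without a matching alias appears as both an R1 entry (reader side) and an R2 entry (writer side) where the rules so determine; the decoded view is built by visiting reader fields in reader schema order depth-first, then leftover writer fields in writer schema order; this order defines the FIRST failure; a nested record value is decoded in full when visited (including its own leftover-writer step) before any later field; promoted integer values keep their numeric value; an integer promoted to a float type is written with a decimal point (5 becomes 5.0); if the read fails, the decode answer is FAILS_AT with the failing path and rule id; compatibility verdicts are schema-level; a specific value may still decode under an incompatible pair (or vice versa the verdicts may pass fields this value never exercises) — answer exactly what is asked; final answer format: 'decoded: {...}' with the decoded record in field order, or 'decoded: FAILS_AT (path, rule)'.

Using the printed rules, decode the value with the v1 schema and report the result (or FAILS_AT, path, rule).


arrows below run writer -> reader for Account
decode walk for Account under reader schema v1:
  role := "CLOSED"
  codes := {}
  quantity := null (absent, optional -> null)
  primary := null (absent, optional -> null)
  verified := true
  id := 0
  notes := "beta"
  => decoded: {"role": "CLOSED", "codes": {}, "quantity": null, "primary": null, "verified": true, "id": 0, "notes": "beta"}
the other Account changes do not affect what is asked:
  field quantity in record Account: type int64 changed to int32 -> schema-level compatibility only; this Account value's decode is unchanged
  added field seq to record Account: optional int64, tag 28 (in v2 it sits immediately before primary) -> schema-level compatibility only; this Account value's decode is unchanged
  field primary in record Account: type bool changed to int32 -> schema-level compatibility only; this Account value's decode is unchanged

decoded: {"role": "CLOSED", "codes": {}, "quantity": null, "primary": null, "verified": true, "id": 0, "notes": "beta"}


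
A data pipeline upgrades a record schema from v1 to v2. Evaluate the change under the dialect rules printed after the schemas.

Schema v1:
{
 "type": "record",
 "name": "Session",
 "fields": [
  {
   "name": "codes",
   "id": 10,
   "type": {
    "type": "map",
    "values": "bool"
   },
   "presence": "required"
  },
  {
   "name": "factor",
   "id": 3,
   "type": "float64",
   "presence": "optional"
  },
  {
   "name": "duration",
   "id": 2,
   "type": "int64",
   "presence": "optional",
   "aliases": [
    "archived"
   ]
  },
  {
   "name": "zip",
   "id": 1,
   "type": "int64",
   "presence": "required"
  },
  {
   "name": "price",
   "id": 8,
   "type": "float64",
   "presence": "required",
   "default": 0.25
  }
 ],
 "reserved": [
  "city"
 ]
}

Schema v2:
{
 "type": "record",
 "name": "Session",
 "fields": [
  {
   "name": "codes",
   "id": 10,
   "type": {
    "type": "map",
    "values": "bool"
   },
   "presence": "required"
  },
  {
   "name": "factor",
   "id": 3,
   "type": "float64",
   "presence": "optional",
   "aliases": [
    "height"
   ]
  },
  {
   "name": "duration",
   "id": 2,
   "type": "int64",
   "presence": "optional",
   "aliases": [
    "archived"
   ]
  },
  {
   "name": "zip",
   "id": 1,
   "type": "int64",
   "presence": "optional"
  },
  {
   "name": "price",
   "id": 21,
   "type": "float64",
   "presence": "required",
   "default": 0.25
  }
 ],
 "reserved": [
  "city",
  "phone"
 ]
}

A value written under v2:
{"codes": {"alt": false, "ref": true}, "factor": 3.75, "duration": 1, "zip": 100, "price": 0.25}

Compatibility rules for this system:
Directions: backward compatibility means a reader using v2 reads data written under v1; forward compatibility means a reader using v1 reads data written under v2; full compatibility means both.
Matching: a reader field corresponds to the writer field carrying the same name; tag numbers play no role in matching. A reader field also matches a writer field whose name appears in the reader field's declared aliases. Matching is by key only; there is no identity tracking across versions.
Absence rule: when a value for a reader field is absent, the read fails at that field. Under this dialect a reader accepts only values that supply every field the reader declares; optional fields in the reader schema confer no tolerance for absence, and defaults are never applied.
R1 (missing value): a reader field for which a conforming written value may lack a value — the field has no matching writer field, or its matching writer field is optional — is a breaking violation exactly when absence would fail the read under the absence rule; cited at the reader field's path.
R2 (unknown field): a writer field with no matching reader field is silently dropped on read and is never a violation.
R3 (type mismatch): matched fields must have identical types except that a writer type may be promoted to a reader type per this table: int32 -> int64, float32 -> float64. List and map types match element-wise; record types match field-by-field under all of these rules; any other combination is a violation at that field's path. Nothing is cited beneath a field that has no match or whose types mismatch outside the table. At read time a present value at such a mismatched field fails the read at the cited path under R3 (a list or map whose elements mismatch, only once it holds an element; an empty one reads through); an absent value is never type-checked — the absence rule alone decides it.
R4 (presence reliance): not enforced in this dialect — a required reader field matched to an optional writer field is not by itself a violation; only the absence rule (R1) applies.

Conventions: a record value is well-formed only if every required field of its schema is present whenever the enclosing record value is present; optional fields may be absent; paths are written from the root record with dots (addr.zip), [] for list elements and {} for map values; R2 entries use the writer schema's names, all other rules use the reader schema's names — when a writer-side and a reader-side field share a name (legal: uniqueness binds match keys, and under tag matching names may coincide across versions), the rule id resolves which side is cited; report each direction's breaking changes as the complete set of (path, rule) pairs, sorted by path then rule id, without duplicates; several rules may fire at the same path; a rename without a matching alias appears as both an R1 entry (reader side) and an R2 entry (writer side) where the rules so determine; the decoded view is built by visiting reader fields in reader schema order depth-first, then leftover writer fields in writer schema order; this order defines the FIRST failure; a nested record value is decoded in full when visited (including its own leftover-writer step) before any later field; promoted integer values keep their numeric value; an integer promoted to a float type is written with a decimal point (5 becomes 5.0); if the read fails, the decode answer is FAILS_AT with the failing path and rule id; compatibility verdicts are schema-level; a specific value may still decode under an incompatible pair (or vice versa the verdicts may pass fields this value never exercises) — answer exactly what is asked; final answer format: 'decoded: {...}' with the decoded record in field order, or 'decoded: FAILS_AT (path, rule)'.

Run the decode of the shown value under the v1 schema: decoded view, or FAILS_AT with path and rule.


decoded: {"codes": {"alt": false, "ref": true}, "factor": 3.75, "duration": 1, "zip": 100, "price": 0.25}

in Session below, arrows point writer -> reader
migrating the Session value to v1:
  codes := {"alt": false, "ref": true}
  factor := 3.75
  duration := 1
  zip := 100
  price := 0.25
  => decoded: {"codes": {"alt": false, "ref": true}, "factor": 3.75, "duration": 1, "zip": 100, "price": 0.25}
ruling out the remaining Session differences:
  field zip in record Session: required changed to optional -> matters for Session compatibility verdicts, not for this value's decode
  field price in record Session: tag 8 changed to 21 -> fires no rule on Session under this dialect and leaves the result unchanged


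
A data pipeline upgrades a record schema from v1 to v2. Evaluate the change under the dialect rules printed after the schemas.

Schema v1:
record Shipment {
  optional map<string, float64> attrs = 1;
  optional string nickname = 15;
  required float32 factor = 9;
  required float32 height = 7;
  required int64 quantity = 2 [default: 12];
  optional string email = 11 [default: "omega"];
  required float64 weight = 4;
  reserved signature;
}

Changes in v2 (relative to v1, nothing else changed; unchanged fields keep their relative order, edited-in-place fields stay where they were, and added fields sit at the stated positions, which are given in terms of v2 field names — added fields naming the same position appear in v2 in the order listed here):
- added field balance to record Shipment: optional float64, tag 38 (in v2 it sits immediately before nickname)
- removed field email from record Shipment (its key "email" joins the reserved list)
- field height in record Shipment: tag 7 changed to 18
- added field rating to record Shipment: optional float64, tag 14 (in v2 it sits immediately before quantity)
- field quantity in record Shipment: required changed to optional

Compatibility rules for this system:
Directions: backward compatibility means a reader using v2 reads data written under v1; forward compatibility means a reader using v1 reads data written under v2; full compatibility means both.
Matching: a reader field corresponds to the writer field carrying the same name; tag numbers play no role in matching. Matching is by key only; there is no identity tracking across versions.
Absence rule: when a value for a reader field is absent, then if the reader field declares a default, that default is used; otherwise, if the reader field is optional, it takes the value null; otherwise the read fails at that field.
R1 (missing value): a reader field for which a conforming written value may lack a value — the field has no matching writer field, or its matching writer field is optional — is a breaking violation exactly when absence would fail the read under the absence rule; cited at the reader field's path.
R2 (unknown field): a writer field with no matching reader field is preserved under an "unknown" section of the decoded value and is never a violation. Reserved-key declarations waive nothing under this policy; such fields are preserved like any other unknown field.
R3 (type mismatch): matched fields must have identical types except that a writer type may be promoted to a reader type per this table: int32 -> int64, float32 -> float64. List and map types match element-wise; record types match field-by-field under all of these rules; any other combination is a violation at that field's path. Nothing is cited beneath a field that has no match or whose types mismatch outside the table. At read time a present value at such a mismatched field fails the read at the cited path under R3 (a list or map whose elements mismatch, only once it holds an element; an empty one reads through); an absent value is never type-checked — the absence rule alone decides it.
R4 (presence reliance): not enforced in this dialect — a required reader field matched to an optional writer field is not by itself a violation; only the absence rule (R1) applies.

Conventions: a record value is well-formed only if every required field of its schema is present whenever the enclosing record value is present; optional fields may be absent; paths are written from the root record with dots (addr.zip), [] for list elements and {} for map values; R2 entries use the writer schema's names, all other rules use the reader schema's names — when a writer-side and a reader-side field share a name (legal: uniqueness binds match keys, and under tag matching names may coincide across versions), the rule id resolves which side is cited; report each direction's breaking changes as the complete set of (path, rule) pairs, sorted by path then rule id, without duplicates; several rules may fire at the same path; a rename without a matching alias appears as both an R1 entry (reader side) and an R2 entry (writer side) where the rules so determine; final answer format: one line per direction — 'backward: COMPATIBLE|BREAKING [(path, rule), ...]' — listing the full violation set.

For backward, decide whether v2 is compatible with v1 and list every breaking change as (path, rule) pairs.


backward: COMPATIBLE []

each type pair in Shipment: writer, then reader
backward on Shipment — v2 reading data written by v1:
  map<string, float64> -> map<string, float64>, writer optional: attrs aligns to attrs
  no writer field matches reader balance
  string -> string, writer optional: nickname aligns to nickname
  float32 -> float32, writer required: factor aligns to factor
  float32 -> float32, writer required: height aligns to height
  no writer field matches reader rating
  int64 -> int64, writer required: quantity aligns to quantity
  float64 -> float64, writer required: weight aligns to weight
  writer field email has no reader counterpart
  => no violations; backward on Shipment: COMPATIBLE
remaining Shipment differences; none change what is asked:
  added field balance to record Shipment: optional float64, tag 38 (in v2 it sits immediately before nickname) -> triggers nothing under Shipment's printed rules — same verdict
  removed field email from record Shipment (its key "email" joins the reserved list) -> triggers nothing under Shipment's printed rules — same verdict
  field height in record Shipment: tag 7 changed to 18 -> triggers nothing under Shipment's printed rules — same verdict
  added field rating to record Shipment: optional float64, tag 14 (in v2 it sits immediately before quantity) -> triggers nothing under Shipment's printed rules — same verdict
  field quantity in record Shipment: required changed to optional -> triggers nothing under Shipment's printed rules — same verdict


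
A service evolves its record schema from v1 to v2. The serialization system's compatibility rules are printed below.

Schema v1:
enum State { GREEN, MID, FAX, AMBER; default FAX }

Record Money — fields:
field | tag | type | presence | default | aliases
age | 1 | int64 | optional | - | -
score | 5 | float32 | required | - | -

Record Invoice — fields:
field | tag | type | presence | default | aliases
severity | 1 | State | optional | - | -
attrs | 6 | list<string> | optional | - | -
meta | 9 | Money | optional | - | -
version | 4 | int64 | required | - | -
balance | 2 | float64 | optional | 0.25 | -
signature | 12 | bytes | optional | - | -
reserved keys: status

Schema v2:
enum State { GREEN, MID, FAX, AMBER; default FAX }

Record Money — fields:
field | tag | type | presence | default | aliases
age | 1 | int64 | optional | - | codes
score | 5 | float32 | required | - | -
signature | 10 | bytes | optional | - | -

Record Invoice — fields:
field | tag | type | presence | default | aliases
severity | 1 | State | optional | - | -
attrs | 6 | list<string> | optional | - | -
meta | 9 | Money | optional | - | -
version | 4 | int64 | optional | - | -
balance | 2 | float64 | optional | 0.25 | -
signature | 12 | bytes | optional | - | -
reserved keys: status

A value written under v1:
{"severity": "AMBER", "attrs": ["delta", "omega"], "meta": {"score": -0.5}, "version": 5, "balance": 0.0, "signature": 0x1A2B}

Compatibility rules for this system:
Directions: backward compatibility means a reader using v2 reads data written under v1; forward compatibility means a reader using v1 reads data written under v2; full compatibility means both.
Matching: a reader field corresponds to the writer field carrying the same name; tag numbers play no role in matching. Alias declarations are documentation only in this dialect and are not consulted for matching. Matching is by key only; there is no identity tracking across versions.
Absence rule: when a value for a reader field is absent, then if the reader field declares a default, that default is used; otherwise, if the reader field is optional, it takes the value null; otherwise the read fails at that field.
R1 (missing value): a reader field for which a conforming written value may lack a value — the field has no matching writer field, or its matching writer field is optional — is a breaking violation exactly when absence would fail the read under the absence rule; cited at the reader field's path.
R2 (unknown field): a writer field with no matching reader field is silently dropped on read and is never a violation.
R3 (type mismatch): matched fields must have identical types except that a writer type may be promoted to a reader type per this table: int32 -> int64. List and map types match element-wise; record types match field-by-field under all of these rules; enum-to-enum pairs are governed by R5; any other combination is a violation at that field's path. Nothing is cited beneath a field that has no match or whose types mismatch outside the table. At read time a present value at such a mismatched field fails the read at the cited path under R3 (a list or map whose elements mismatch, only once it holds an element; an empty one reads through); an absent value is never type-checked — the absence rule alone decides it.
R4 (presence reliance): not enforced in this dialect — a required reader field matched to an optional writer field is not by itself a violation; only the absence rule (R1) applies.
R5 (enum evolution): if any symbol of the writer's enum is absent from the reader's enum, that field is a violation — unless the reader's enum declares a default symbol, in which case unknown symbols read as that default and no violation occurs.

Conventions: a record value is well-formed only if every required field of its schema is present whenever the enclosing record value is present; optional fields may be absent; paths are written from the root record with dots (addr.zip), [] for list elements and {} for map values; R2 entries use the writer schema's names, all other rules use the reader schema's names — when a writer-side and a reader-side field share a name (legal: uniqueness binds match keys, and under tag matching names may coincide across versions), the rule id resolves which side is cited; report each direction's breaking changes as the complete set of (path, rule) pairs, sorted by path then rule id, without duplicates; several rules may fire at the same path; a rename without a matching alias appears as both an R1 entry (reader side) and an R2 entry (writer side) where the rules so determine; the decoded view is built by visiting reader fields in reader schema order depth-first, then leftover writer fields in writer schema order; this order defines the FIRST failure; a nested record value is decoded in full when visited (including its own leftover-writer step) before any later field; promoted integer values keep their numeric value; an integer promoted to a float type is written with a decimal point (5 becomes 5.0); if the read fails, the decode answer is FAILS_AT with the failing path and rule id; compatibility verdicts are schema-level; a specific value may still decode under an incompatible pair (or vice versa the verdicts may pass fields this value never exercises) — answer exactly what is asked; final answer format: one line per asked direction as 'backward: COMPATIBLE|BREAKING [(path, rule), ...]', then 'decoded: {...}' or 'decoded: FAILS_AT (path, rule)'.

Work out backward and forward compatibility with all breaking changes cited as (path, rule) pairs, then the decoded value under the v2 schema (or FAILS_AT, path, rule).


the writer's type comes first in each Invoice pair
backward pass over Invoice, reader schema v2, writer schema v1:
  severity <- severity (State -> State, writer optional)
  attrs <- attrs (list<string> -> list<string>, writer optional)
  meta <- meta (Money -> Money, writer optional)
  version <- version (int64 -> int64, writer required)
  balance <- balance (float64 -> float64, writer optional)
  signature <- signature (bytes -> bytes, writer optional)
  meta.age <- meta.age (int64 -> int64, writer optional)
  meta.score <- meta.score (float32 -> float32, writer required)
  meta.signature: no writer-side match
  nothing fires on Invoice: backward is COMPATIBLE
forward pass over Invoice, reader schema v1, writer schema v2:
  severity <- severity (State -> State, writer optional)
  attrs <- attrs (list<string> -> list<string>, writer optional)
  meta <- meta (Money -> Money, writer optional)
  version <- version (int64 -> int64, writer optional)
  balance <- balance (float64 -> float64, writer optional)
  signature <- signature (bytes -> bytes, writer optional)
  meta.age <- meta.age (int64 -> int64, writer optional)
  meta.score <- meta.score (float32 -> float32, writer required)
  writer meta.signature: unknown to reader
  rule R1 violated at version
  => forward: BREAKING (1)
migrating the Invoice value to v2:
  severity := "AMBER"
  attrs := ["delta", "omega"]
  meta.age := null (missing; optional => null)
  meta.score := -0.5
  meta.signature := null (missing; optional => null)
  version := 5
  balance := 0.0
  signature := 0x1A2B
  => decoded: {"severity": "AMBER", "attrs": ["delta", "omega"], "meta": {"age": null, "score": -0.5, "signature": null}, "version": 5, "balance": 0.0, "signature": 0x1A2B}

backward: COMPATIBLE []; forward: BREAKING [(version, R1)]; decoded: {"severity": "AMBER", "attrs": ["delta", "omega"], "meta": {"age": null, "score": -0.5, "signature": null}, "version": 5, "balance": 0.0, "signature": 0x1A2B}


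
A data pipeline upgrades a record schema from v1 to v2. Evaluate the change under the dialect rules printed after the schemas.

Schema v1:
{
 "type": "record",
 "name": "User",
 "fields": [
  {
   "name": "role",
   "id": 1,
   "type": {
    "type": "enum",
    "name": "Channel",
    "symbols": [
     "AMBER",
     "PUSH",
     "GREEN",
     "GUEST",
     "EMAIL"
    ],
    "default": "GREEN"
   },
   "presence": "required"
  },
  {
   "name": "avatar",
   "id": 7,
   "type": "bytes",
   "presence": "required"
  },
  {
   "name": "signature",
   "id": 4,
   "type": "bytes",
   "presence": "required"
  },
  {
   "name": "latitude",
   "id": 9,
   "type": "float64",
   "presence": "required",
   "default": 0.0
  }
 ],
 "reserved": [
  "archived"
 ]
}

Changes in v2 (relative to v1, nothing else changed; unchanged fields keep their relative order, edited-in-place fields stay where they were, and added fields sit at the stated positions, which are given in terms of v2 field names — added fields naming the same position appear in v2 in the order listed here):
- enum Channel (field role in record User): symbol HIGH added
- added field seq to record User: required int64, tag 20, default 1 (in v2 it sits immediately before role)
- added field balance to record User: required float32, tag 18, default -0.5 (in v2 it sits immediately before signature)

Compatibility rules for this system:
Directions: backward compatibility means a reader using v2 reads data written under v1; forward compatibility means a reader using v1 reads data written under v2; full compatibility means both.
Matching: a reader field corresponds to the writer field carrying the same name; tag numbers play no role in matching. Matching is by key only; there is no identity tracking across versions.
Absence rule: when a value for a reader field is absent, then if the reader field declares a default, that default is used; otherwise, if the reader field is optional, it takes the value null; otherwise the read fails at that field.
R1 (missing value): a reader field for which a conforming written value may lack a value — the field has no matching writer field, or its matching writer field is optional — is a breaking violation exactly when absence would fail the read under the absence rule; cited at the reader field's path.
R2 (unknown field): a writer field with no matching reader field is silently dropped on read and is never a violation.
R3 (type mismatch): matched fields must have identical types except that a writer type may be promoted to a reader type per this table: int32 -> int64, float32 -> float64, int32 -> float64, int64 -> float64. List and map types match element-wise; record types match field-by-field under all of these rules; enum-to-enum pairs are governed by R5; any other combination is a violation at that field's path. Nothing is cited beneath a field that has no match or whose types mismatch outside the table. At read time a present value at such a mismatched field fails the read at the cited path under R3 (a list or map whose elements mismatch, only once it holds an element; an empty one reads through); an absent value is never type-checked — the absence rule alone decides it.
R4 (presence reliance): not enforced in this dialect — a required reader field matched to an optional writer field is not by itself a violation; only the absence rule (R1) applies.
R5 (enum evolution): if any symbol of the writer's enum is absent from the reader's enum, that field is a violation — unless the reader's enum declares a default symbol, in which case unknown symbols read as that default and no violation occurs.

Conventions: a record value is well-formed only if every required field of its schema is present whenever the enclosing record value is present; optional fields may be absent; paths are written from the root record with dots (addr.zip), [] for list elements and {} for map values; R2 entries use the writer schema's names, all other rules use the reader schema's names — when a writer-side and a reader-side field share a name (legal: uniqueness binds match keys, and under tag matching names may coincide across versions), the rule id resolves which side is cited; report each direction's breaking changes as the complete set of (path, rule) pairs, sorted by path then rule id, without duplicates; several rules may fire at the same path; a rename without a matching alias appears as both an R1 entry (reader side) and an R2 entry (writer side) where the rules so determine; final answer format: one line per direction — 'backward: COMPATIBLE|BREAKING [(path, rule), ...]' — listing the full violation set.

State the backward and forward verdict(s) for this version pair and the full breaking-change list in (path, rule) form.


backward: COMPATIBLE []; forward: COMPATIBLE []

the writer's type comes first in each User pair
checking backward for User: reader v2 against writer v1:
  seq has no writer counterpart
  role: paired with writer role (Channel -> Channel; writer required)
  avatar: paired with writer avatar (bytes -> bytes; writer required)
  balance has no writer counterpart
  signature: paired with writer signature (bytes -> bytes; writer required)
  latitude: paired with writer latitude (float64 -> float64; writer required)
  nothing fires on User: backward is COMPATIBLE
checking forward for User: reader v1 against writer v2:
  role: paired with writer role (Channel -> Channel; writer required)
  avatar: paired with writer avatar (bytes -> bytes; writer required)
  signature: paired with writer signature (bytes -> bytes; writer required)
  latitude: paired with writer latitude (float64 -> float64; writer required)
  writer seq: unknown to reader
  writer balance: unknown to reader
  nothing fires on User: forward is COMPATIBLE


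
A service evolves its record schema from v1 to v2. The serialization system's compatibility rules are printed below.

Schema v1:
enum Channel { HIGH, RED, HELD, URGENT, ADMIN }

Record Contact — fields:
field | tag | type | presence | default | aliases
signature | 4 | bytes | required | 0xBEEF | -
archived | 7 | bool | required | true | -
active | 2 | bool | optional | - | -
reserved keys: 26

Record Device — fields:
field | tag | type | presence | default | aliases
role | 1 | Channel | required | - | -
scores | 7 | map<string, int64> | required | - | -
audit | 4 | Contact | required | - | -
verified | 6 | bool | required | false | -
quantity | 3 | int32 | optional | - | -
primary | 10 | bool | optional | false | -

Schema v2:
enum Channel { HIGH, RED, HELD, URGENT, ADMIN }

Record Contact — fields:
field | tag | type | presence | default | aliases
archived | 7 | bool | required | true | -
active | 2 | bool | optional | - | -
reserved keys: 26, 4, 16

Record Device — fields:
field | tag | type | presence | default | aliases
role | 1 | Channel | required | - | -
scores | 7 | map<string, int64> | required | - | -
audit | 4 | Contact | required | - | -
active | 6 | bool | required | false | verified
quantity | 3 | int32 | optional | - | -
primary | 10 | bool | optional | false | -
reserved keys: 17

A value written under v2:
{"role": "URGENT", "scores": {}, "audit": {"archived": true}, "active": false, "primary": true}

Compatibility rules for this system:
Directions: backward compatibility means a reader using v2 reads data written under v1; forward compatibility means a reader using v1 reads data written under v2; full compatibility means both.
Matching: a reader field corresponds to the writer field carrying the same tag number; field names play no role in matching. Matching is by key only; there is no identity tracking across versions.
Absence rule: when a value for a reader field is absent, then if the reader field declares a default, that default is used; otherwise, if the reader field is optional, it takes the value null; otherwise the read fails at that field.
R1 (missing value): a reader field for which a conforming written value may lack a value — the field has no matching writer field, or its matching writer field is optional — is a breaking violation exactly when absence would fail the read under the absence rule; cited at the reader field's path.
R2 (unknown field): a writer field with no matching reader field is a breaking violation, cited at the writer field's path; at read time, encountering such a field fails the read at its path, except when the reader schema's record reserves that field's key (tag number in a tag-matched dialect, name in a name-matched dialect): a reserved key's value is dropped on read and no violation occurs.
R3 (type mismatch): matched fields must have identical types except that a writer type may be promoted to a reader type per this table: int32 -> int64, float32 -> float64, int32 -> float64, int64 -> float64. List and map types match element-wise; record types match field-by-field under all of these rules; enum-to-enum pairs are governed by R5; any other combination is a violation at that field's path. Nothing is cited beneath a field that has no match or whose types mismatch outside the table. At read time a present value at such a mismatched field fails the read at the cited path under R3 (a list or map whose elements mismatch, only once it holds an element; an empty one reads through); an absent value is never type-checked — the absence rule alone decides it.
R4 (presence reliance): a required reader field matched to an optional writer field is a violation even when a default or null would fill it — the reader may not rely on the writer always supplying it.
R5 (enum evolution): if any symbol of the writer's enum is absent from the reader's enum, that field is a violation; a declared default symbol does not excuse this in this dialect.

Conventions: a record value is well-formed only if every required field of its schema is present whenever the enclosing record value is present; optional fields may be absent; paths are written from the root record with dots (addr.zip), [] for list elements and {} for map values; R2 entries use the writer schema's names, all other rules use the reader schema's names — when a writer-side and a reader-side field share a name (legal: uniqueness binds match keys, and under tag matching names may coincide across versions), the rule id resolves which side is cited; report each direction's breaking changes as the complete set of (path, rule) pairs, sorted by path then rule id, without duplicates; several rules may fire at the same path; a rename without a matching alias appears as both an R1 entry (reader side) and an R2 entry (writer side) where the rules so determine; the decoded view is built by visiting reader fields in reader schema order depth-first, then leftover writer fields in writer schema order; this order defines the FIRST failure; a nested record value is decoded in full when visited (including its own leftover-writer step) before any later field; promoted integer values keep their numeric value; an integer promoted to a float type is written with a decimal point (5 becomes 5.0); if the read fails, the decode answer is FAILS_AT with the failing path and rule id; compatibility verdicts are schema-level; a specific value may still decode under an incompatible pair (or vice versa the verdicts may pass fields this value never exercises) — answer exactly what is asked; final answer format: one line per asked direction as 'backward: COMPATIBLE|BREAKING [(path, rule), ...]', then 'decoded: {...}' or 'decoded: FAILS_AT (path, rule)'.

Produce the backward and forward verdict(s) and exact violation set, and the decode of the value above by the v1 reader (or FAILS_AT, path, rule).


backward: COMPATIBLE []; forward: COMPATIBLE []; decoded: {"role": "URGENT", "scores": {}, "audit": {"signature": 0xBEEF, "archived": true, "active": null}, "verified": false, "quantity": null, "primary": true}

in Device below, arrows point writer -> reader
backward for Device (reader v2, writer v1):
  role <- role (Channel -> Channel, writer required)
  scores <- scores (map<string, int64> -> map<string, int64>, writer required)
  audit <- audit (Contact -> Contact, writer required)
  active <- verified (bool -> bool, writer required)
  quantity <- quantity (int32 -> int32, writer optional)
  primary <- primary (bool -> bool, writer optional)
  audit.archived <- audit.archived (bool -> bool, writer required)
  audit.active <- audit.active (bool -> bool, writer optional)
  audit.signature (writer side), unknown to reader
  => backward verdict for Device: COMPATIBLE, no violations
forward for Device (reader v1, writer v2):
  role <- role (Channel -> Channel, writer required)
  scores <- scores (map<string, int64> -> map<string, int64>, writer required)
  audit <- audit (Contact -> Contact, writer required)
  verified <- active (bool -> bool, writer required)
  quantity <- quantity (int32 -> int32, writer optional)
  primary <- primary (bool -> bool, writer optional)
  audit.signature: no writer-side match
  audit.archived <- audit.archived (bool -> bool, writer required)
  audit.active <- audit.active (bool -> bool, writer optional)
  => forward verdict for Device: COMPATIBLE, no violations
decode walk for Device under reader schema v1:
  role := "URGENT"
  scores := {}
  audit.signature := 0xBEEF (no value, default fills)
  audit.archived := true
  audit.active := null (not supplied -> null)
  verified := false (from writer active)
  quantity := null (not supplied -> null)
  primary := true
  => decoded: {"role": "URGENT", "scores": {}, "audit": {"signature": 0xBEEF, "archived": true, "active": null}, "verified": false, "quantity": null, "primary": true}


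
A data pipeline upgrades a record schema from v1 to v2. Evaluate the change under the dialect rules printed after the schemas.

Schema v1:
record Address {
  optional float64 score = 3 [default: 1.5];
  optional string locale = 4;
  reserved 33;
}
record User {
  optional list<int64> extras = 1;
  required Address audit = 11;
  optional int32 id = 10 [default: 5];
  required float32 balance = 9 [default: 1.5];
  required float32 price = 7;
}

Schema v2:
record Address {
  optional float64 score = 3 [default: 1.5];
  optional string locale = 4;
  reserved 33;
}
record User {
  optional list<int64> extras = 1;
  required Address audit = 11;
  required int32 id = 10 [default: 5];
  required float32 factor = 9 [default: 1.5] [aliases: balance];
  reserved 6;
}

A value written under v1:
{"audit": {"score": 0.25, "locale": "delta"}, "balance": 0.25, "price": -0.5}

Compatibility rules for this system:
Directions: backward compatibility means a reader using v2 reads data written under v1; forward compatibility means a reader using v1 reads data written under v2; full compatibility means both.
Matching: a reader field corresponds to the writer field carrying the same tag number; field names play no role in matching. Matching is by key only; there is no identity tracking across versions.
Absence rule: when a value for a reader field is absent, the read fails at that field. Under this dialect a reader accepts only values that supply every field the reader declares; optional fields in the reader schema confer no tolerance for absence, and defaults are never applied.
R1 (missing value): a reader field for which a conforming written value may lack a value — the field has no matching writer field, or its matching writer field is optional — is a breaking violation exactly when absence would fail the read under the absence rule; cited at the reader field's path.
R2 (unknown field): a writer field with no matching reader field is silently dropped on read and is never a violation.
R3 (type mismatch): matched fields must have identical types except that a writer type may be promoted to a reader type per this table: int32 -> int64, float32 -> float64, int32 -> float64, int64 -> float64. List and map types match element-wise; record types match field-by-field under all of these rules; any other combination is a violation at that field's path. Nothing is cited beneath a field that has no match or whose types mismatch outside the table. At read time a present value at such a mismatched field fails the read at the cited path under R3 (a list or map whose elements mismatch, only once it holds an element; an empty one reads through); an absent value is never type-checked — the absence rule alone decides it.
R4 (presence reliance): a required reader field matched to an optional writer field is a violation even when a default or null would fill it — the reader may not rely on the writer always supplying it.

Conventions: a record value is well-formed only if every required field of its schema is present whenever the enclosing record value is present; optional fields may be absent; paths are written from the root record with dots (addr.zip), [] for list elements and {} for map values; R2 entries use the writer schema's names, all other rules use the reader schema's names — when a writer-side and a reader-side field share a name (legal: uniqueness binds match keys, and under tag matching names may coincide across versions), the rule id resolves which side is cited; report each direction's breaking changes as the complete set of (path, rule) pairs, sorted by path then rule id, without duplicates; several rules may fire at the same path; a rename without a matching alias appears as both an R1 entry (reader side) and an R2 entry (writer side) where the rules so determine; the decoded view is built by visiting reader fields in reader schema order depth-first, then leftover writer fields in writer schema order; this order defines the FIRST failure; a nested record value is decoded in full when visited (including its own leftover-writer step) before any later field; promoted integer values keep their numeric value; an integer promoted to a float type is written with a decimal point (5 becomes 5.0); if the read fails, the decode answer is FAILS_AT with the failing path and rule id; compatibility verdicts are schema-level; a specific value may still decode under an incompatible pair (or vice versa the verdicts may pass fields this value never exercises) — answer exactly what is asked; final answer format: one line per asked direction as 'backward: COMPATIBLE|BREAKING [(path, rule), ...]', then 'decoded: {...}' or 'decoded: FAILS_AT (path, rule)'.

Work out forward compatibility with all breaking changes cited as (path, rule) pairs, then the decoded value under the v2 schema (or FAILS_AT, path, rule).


forward: BREAKING [(audit.locale, R1), (audit.score, R1), (extras, R1), (price, R1)]; decoded: FAILS_AT (extras, R1)

arrows below run writer -> reader for User
forward analysis of User with v1 as reader and v2 as writer:
  extras <- extras (list<int64> -> list<int64>, writer optional)
  audit <- audit (Address -> Address, writer required)
  id <- id (int32 -> int32, writer required)
  balance <- factor (float32 -> float32, writer required)
  price has no writer counterpart
  audit.score <- audit.score (float64 -> float64, writer optional)
  audit.locale <- audit.locale (string -> string, writer optional)
  violation R1 at audit.locale
  violation R1 at audit.score
  violation R1 at extras
  violation R1 at price
  => forward verdict for User: BREAKING, 4 violation(s)
migrating the User value to v2:
  read fails at extras under R1 (no fill)
  => FAILS_AT (extras, R1)
diffs on User not affecting the asked answer:
  renamed field balance to factor in record User (alias balance declared on the renamed field) -> inert for the asked User verdict: nothing fires
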